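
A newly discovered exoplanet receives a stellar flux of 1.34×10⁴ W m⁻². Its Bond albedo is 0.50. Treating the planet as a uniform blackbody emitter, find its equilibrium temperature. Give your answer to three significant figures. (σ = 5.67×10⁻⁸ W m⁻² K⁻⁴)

Energy balance: absorbed = emitted ⇒ πR²·S(1−A) = 4πR²·σT_eq⁴, so T_eq⁴ = S(1−A)/(4σ).
T_eq = [1.34×10⁴ × 0.50 / (4 × 5.67×10⁻⁸)]^(1/4) = (2.95×10¹⁰)^(1/4) = 415 K.

T_eq ≈ 415 K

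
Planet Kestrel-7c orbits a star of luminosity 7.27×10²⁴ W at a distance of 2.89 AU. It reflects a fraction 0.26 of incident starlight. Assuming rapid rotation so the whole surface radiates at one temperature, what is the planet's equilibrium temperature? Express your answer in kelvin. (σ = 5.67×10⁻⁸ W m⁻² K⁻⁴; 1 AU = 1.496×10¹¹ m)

d = 2.89 AU = 4.32×10¹¹ m.
Flux: S = L/(4πd²) = 7.27×10²⁴/(4π×(4.32×10¹¹)²) = 3.10 W m⁻².
Energy balance: absorbed = emitted ⇒ πR²·S(1−A) = 4πR²·σT_eq⁴, so T_eq⁴ = S(1−A)/(4σ).
T_eq = [3.10 × 0.74 / (4 × 5.67×10⁻⁸)]^(1/4) = (1.01×10⁷)^(1/4) = 56.4 K.

T_eq ≈ 56.4 K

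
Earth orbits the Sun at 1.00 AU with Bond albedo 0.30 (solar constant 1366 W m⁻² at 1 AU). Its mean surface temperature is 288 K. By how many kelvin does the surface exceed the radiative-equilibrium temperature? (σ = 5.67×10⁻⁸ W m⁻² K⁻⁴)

ΔT ≈ 33.2 K

S = 1366/1.00² = 1366 W m⁻².
T_eq = [S(1−A)/(4σ)]^(1/4) = [1366×0.70/(4×5.67×10⁻⁸)]^(1/4) = 254.8 K.
ΔT = T_surf − T_eq = 288 − 254.8.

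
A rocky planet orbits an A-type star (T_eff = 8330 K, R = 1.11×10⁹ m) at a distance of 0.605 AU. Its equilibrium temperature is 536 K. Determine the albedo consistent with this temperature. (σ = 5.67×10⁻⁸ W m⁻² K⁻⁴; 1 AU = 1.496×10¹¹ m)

A ≈ 0.54

d = 0.605 AU = 9.05×10¹⁰ m.
L = 4πR_⋆²σT_⋆⁴ = 4π(1.11×10⁹)² × 5.67×10⁻⁸ × (8330)⁴ = 4.23×10²⁷ W.
S = L/(4πd²) = 4.11×10⁴ W m⁻².
From T_eq⁴ = S(1−A)/(4σ): 1−A = 4σT_eq⁴/S.
1−A = 4 × 5.67×10⁻⁸ × (536)⁴ / 4.11×10⁴ = 0.456.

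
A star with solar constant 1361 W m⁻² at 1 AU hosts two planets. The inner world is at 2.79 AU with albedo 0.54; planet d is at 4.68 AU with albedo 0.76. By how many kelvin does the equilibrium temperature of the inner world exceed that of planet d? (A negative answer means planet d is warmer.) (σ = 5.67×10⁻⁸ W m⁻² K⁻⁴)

T_eq = [S₀(1−A)/(4σd²)]^(1/4), so T ∝ (1−A)^(1/4) / √d.
T₁ = [1361×0.46/(4×5.67×10⁻⁸×2.79²)]^(1/4) = 137.23 K.
T₂ = [1361×0.24/(4×5.67×10⁻⁸×4.68²)]^(1/4) = 90.05 K.

ΔT ≈ 47.2 K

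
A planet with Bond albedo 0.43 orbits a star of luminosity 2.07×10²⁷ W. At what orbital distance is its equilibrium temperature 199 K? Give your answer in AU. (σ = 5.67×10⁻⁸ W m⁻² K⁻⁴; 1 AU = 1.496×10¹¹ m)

From T_eq⁴ = L(1−A)/(16πσd²): d = √[L(1−A)/(16πσT_eq⁴)].
d = √[2.07×10²⁷ × 0.57 / (16π × 5.67×10⁻⁸ × (199)⁴)] = 5.14×10¹¹ m = 3.43 AU.

d ≈ 3.43 AU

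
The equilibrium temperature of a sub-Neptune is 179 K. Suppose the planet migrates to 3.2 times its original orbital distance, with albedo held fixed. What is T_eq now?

T_eq ∝ L^(1/4) · d^(−1/2).
T′ = 179 / 3.2^(1/2) = 100 K.

T_eq ≈ 100 K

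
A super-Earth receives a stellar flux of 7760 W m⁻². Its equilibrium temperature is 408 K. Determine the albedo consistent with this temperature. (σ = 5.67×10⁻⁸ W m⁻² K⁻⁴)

From T_eq⁴ = S(1−A)/(4σ): 1−A = 4σT_eq⁴/S.
1−A = 4 × 5.67×10⁻⁸ × (408)⁴ / 7760 = 0.810.

A ≈ 0.19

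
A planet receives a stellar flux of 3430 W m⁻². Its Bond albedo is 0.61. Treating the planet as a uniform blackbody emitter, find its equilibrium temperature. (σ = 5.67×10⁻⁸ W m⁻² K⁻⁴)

Energy balance: absorbed = emitted ⇒ πR²·S(1−A) = 4πR²·σT_eq⁴, so T_eq⁴ = S(1−A)/(4σ).
T_eq = [3430 × 0.39 / (4 × 5.67×10⁻⁸)]^(1/4) = (5.90×10⁹)^(1/4) = 277 K.

T_eq ≈ 277 K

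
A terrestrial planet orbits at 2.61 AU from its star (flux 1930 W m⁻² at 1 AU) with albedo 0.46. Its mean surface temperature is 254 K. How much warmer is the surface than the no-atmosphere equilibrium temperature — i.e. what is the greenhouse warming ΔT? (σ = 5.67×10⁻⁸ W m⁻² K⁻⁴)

S = 1930/2.61² = 283.3 W m⁻².
T_eq = [S(1−A)/(4σ)]^(1/4) = [283.3×0.54/(4×5.67×10⁻⁸)]^(1/4) = 161.2 K.
ΔT = T_surf − T_eq = 254 − 161.2.

ΔT ≈ 92.8 K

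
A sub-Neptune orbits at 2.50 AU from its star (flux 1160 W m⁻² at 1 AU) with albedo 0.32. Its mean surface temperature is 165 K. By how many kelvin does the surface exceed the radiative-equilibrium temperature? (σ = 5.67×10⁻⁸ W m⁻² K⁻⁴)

ΔT ≈ 11.4 K

S = 1160/2.50² = 185.6 W m⁻².
T_eq = [S(1−A)/(4σ)]^(1/4) = [185.6×0.68/(4×5.67×10⁻⁸)]^(1/4) = 153.6 K.
ΔT = T_surf − T_eq = 165 − 153.6.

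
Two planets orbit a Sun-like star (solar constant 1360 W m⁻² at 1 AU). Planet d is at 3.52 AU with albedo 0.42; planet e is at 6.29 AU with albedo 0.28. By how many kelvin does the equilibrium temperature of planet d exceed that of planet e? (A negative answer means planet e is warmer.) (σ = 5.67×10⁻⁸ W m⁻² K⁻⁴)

ΔT ≈ 27.2 K

T_eq = [S₀(1−A)/(4σd²)]^(1/4), so T ∝ (1−A)^(1/4) / √d.
T₁ = [1360×0.58/(4×5.67×10⁻⁸×3.52²)]^(1/4) = 129.44 K.
T₂ = [1360×0.72/(4×5.67×10⁻⁸×6.29²)]^(1/4) = 102.21 K.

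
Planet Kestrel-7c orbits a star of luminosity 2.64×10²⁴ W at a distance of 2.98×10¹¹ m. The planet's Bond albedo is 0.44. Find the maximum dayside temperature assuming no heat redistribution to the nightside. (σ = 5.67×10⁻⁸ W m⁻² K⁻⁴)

T_ss ≈ 69.5 K

Flux: S = L/(4πd²) = 2.64×10²⁴/(4π×(2.98×10¹¹)²) = 2.37 W m⁻².
With no redistribution each surface element balances locally: S(1−A) = σT⁴.
T = [2.37 × 0.56 / 5.67×10⁻⁸]^(1/4) = (2.34×10⁷)^(1/4) = 69.5 K.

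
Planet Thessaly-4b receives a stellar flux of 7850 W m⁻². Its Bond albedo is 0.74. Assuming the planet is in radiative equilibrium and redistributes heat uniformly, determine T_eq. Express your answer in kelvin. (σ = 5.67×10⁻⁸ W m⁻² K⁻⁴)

T_eq ≈ 308 K

Energy balance: absorbed = emitted ⇒ πR²·S(1−A) = 4πR²·σT_eq⁴, so T_eq⁴ = S(1−A)/(4σ).
T_eq = [7850 × 0.26 / (4 × 5.67×10⁻⁸)]^(1/4) = (9.00×10⁹)^(1/4) = 308 K.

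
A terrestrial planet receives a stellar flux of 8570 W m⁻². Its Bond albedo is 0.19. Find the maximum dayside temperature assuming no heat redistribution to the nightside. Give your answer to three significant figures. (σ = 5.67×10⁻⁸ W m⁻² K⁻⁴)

With no redistribution each surface element balances locally: S(1−A) = σT⁴.
T = [8570 × 0.81 / 5.67×10⁻⁸]^(1/4) = (1.22×10¹¹)^(1/4) = 592 K.

T_ss ≈ 592 K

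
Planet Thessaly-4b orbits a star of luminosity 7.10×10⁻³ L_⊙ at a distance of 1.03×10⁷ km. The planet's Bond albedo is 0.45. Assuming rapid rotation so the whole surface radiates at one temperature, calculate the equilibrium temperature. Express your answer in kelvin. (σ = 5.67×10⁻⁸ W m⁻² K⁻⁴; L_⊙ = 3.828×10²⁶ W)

d = 1.03×10⁷ km = 1.03×10¹⁰ m.
L = 7.10×10⁻³ × 3.828×10²⁶ = 2.72×10²⁴ W.
Flux: S = L/(4πd²) = 2.72×10²⁴/(4π×(1.03×10¹⁰)²) = 2040 W m⁻².
Energy balance: absorbed = emitted ⇒ πR²·S(1−A) = 4πR²·σT_eq⁴, so T_eq⁴ = S(1−A)/(4σ).
T_eq = [2040 × 0.55 / (4 × 5.67×10⁻⁸)]^(1/4) = (4.94×10⁹)^(1/4) = 265 K.

T_eq ≈ 265 K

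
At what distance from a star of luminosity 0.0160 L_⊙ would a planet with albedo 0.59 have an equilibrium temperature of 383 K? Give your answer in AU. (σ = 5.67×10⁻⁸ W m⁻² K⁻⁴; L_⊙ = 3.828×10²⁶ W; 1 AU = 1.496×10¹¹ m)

L = 0.0160 × 3.828×10²⁶ = 6.12×10²⁴ W.
From T_eq⁴ = L(1−A)/(16πσd²): d = √[L(1−A)/(16πσT_eq⁴)].
d = √[6.12×10²⁴ × 0.41 / (16π × 5.67×10⁻⁸ × (383)⁴)] = 6.40×10⁹ m = 0.0428 AU.

d ≈ 0.0428 AU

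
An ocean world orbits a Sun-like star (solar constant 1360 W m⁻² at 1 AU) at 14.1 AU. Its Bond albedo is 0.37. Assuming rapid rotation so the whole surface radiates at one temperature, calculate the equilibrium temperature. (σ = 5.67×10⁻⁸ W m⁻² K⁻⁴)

T_eq ≈ 66.0 K

Flux at 14.1 AU: S = 1360/14.1² = 6.84 W m⁻².
Energy balance: absorbed = emitted ⇒ πR²·S(1−A) = 4πR²·σT_eq⁴, so T_eq⁴ = S(1−A)/(4σ).
T_eq = [6.84 × 0.63 / (4 × 5.67×10⁻⁸)]^(1/4) = (1.90×10⁷)^(1/4) = 66.0 K.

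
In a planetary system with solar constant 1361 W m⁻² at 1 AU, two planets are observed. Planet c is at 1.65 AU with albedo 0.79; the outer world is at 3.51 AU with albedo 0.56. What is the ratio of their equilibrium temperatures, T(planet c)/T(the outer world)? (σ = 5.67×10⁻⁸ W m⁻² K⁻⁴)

T_eq = [S₀(1−A)/(4σd²)]^(1/4), so T ∝ (1−A)^(1/4) / √d.
T₁ = [1361×0.21/(4×5.67×10⁻⁸×1.65²)]^(1/4) = 146.68 K.
T₂ = [1361×0.44/(4×5.67×10⁻⁸×3.51²)]^(1/4) = 120.99 K.

T₁/T₂ ≈ 1.212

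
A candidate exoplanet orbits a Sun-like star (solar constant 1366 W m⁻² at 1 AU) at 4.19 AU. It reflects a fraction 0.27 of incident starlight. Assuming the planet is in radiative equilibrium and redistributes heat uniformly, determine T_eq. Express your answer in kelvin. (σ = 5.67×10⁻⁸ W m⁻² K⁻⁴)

T_eq ≈ 126 K

Flux at 4.19 AU: S = 1366/4.19² = 77.8 W m⁻².
Energy balance: absorbed = emitted ⇒ πR²·S(1−A) = 4πR²·σT_eq⁴, so T_eq⁴ = S(1−A)/(4σ).
T_eq = [77.8 × 0.73 / (4 × 5.67×10⁻⁸)]^(1/4) = (2.50×10⁸)^(1/4) = 126 K.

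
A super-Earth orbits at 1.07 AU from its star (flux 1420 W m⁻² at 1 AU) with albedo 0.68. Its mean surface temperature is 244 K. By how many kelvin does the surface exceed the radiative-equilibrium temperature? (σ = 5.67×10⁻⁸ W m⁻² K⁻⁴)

S = 1420/1.07² = 1240 W m⁻².
T_eq = [S(1−A)/(4σ)]^(1/4) = [1240×0.32/(4×5.67×10⁻⁸)]^(1/4) = 204.5 K.
ΔT = T_surf − T_eq = 244 − 204.5.

ΔT ≈ 39.5 K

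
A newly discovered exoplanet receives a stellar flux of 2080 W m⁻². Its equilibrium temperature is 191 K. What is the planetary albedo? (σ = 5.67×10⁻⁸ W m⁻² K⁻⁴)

From T_eq⁴ = S(1−A)/(4σ): 1−A = 4σT_eq⁴/S.
1−A = 4 × 5.67×10⁻⁸ × (191)⁴ / 2080 = 0.145.

A ≈ 0.85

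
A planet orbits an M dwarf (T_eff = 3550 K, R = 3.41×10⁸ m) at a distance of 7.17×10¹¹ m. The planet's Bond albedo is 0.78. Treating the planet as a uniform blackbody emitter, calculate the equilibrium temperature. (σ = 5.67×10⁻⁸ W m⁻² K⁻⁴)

T_eq ≈ 37.5 K

L = 4πR_⋆²σT_⋆⁴ = 4π(3.41×10⁸)² × 5.67×10⁻⁸ × (3550)⁴ = 1.32×10²⁵ W.
S = L/(4πd²) = 2.04 W m⁻².
Energy balance: absorbed = emitted ⇒ πR²·S(1−A) = 4πR²·σT_eq⁴, so T_eq⁴ = S(1−A)/(4σ).
T_eq = [2.04 × 0.22 / (4 × 5.67×10⁻⁸)]^(1/4) = (1.98×10⁶)^(1/4) = 37.5 K.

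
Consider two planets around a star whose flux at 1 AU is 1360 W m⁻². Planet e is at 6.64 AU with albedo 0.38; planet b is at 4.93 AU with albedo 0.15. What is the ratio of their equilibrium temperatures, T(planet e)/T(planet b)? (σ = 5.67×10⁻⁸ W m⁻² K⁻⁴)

T₁/T₂ ≈ 0.796

T_eq = [S₀(1−A)/(4σd²)]^(1/4), so T ∝ (1−A)^(1/4) / √d.
T₁ = [1360×0.62/(4×5.67×10⁻⁸×6.64²)]^(1/4) = 95.83 K.
T₂ = [1360×0.85/(4×5.67×10⁻⁸×4.93²)]^(1/4) = 120.34 K.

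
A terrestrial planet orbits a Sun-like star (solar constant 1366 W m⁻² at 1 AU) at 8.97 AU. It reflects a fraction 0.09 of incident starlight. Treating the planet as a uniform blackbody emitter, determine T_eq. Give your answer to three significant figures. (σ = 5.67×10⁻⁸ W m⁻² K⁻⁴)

T_eq ≈ 90.8 K

Flux at 8.97 AU: S = 1366/8.97² = 17.0 W m⁻².
Energy balance: absorbed = emitted ⇒ πR²·S(1−A) = 4πR²·σT_eq⁴, so T_eq⁴ = S(1−A)/(4σ).
T_eq = [17.0 × 0.91 / (4 × 5.67×10⁻⁸)]^(1/4) = (6.81×10⁷)^(1/4) = 90.8 K.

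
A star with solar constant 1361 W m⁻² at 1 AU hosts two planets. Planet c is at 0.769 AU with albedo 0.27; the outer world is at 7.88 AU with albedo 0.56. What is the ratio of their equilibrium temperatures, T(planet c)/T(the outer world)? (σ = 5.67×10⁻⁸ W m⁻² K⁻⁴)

T₁/T₂ ≈ 3.633

T_eq = [S₀(1−A)/(4σd²)]^(1/4), so T ∝ (1−A)^(1/4) / √d.
T₁ = [1361×0.73/(4×5.67×10⁻⁸×0.769²)]^(1/4) = 293.37 K.
T₂ = [1361×0.44/(4×5.67×10⁻⁸×7.88²)]^(1/4) = 80.75 K.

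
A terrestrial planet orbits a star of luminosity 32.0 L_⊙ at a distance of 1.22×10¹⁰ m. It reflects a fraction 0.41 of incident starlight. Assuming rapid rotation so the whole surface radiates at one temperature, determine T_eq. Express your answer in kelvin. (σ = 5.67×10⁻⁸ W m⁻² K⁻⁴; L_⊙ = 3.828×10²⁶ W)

T_eq ≈ 2030 K

L = 32.0 × 3.828×10²⁶ = 1.22×10²⁸ W.
Flux: S = L/(4πd²) = 1.22×10²⁸/(4π×(1.22×10¹⁰)²) = 6.55×10⁶ W m⁻².
Energy balance: absorbed = emitted ⇒ πR²·S(1−A) = 4πR²·σT_eq⁴, so T_eq⁴ = S(1−A)/(4σ).
T_eq = [6.55×10⁶ × 0.59 / (4 × 5.67×10⁻⁸)]^(1/4) = (1.70×10¹³)^(1/4) = 2030 K.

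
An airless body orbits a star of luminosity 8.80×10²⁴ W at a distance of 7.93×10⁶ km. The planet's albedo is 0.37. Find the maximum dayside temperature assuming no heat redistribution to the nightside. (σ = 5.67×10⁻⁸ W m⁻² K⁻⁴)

d = 7.93×10⁶ km = 7.93×10⁹ m.
Flux: S = L/(4πd²) = 8.80×10²⁴/(4π×(7.93×10⁹)²) = 1.11×10⁴ W m⁻².
With no redistribution each surface element balances locally: S(1−A) = σT⁴.
T = [1.11×10⁴ × 0.63 / 5.67×10⁻⁸]^(1/4) = (1.24×10¹¹)^(1/4) = 593 K.

T_ss ≈ 593 K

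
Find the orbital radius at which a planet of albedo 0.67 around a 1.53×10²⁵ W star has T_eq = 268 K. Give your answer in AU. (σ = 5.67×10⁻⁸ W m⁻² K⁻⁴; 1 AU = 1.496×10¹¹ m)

From T_eq⁴ = L(1−A)/(16πσd²): d = √[L(1−A)/(16πσT_eq⁴)].
d = √[1.53×10²⁵ × 0.33 / (16π × 5.67×10⁻⁸ × (268)⁴)] = 1.85×10¹⁰ m = 0.124 AU.

d ≈ 0.124 AU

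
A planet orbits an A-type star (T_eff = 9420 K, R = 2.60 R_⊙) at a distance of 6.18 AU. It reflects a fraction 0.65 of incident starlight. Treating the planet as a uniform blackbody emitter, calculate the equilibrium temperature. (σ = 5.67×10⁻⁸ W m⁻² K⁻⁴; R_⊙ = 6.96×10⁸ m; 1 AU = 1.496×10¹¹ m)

T_eq ≈ 227 K

R_⋆ = 2.60 × 6.96×10⁸ = 1.81×10⁹ m.
d = 6.18 AU = 9.25×10¹¹ m.
L = 4πR_⋆²σT_⋆⁴ = 4π(1.81×10⁹)² × 5.67×10⁻⁸ × (9420)⁴ = 1.84×10²⁸ W.
S = L/(4πd²) = 1710 W m⁻².
Energy balance: absorbed = emitted ⇒ πR²·S(1−A) = 4πR²·σT_eq⁴, so T_eq⁴ = S(1−A)/(4σ).
T_eq = [1710 × 0.35 / (4 × 5.67×10⁻⁸)]^(1/4) = (2.64×10⁹)^(1/4) = 227 K.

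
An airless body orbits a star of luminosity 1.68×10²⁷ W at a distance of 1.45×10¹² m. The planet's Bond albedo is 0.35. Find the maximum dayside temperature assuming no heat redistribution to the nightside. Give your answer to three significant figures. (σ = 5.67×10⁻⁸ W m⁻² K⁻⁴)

Flux: S = L/(4πd²) = 1.68×10²⁷/(4π×(1.45×10¹²)²) = 63.6 W m⁻².
With no redistribution each surface element balances locally: S(1−A) = σT⁴.
T = [63.6 × 0.65 / 5.67×10⁻⁸]^(1/4) = (7.29×10⁸)^(1/4) = 164 K.

T_ss ≈ 164 K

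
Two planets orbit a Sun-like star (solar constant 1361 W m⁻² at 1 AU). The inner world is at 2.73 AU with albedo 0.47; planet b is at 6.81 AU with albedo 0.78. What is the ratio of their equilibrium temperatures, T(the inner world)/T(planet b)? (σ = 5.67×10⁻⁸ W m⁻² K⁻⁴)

T_eq = [S₀(1−A)/(4σd²)]^(1/4), so T ∝ (1−A)^(1/4) / √d.
T₁ = [1361×0.53/(4×5.67×10⁻⁸×2.73²)]^(1/4) = 143.73 K.
T₂ = [1361×0.22/(4×5.67×10⁻⁸×6.81²)]^(1/4) = 73.04 K.

T₁/T₂ ≈ 1.968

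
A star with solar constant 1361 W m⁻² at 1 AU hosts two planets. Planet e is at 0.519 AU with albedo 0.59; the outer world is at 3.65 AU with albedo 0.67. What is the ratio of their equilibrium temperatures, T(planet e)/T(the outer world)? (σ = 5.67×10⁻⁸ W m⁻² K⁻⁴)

T₁/T₂ ≈ 2.800

T_eq = [S₀(1−A)/(4σd²)]^(1/4), so T ∝ (1−A)^(1/4) / √d.
T₁ = [1361×0.41/(4×5.67×10⁻⁸×0.519²)]^(1/4) = 309.15 K.
T₂ = [1361×0.33/(4×5.67×10⁻⁸×3.65²)]^(1/4) = 110.42 K.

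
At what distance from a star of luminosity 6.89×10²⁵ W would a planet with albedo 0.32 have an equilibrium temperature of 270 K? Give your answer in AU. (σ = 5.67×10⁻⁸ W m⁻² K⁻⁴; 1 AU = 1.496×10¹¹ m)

From T_eq⁴ = L(1−A)/(16πσd²): d = √[L(1−A)/(16πσT_eq⁴)].
d = √[6.89×10²⁵ × 0.68 / (16π × 5.67×10⁻⁸ × (270)⁴)] = 5.56×10¹⁰ m = 0.372 AU.

d ≈ 0.372 AU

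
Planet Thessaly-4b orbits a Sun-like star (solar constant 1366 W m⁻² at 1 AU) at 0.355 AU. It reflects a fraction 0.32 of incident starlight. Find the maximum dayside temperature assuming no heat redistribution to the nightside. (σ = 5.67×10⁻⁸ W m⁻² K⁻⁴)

Flux at 0.355 AU: S = 1366/0.355² = 1.08×10⁴ W m⁻².
With no redistribution each surface element balances locally: S(1−A) = σT⁴.
T = [1.08×10⁴ × 0.68 / 5.67×10⁻⁸]^(1/4) = (1.30×10¹¹)^(1/4) = 600 K.

T_ss ≈ 600 K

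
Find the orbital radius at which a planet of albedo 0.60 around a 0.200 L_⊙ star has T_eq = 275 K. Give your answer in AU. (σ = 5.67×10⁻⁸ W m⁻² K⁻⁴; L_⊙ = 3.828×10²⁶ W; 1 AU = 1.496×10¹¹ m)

L = 0.200 × 3.828×10²⁶ = 7.66×10²⁵ W.
From T_eq⁴ = L(1−A)/(16πσd²): d = √[L(1−A)/(16πσT_eq⁴)].
d = √[7.66×10²⁵ × 0.40 / (16π × 5.67×10⁻⁸ × (275)⁴)] = 4.33×10¹⁰ m = 0.290 AU.

d ≈ 0.290 AU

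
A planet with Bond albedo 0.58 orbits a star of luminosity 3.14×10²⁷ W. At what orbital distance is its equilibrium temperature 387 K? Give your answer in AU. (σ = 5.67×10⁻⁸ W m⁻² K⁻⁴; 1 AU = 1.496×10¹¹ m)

From T_eq⁴ = L(1−A)/(16πσd²): d = √[L(1−A)/(16πσT_eq⁴)].
d = √[3.14×10²⁷ × 0.42 / (16π × 5.67×10⁻⁸ × (387)⁴)] = 1.44×10¹¹ m = 0.960 AU.

d ≈ 0.960 AU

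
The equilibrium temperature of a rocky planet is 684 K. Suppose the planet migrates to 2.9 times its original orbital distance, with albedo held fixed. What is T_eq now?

T_eq ∝ L^(1/4) · d^(−1/2).
T′ = 684 / 2.9^(1/2) = 402 K.

T_eq ≈ 402 K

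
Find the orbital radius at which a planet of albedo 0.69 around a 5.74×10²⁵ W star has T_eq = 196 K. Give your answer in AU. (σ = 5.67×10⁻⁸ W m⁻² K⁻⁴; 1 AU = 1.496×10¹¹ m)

d ≈ 0.435 AU

From T_eq⁴ = L(1−A)/(16πσd²): d = √[L(1−A)/(16πσT_eq⁴)].
d = √[5.74×10²⁵ × 0.31 / (16π × 5.67×10⁻⁸ × (196)⁴)] = 6.50×10¹⁰ m = 0.435 AU.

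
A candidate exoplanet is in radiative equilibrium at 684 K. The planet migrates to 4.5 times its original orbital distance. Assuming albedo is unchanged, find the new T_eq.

T_eq ≈ 322 K

T_eq ∝ L^(1/4) · d^(−1/2).
T′ = 684 / 4.5^(1/2) = 322 K.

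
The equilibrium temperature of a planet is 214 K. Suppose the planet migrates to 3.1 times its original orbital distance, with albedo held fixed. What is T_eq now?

T_eq ∝ L^(1/4) · d^(−1/2).
T′ = 214 / 3.1^(1/2) = 122 K.

T_eq ≈ 122 K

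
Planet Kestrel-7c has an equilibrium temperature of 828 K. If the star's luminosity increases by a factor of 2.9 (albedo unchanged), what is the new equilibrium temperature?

T_eq ≈ 1080 K

T_eq ∝ L^(1/4) · d^(−1/2).
T′ = 828 × 2.9^(1/4) = 1080 K.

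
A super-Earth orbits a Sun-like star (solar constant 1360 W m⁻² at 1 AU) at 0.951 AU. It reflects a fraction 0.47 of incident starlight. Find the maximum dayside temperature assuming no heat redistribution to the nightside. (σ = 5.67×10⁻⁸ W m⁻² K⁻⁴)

T_ss ≈ 344 K

Flux at 0.951 AU: S = 1360/0.951² = 1500 W m⁻².
With no redistribution each surface element balances locally: S(1−A) = σT⁴.
T = [1500 × 0.53 / 5.67×10⁻⁸]^(1/4) = (1.41×10¹⁰)^(1/4) = 344 K.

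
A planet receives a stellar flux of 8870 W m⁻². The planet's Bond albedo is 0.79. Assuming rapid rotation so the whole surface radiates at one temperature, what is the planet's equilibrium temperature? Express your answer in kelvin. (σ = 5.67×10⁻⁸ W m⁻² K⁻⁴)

T_eq ≈ 301 K

Energy balance: absorbed = emitted ⇒ πR²·S(1−A) = 4πR²·σT_eq⁴, so T_eq⁴ = S(1−A)/(4σ).
T_eq = [8870 × 0.21 / (4 × 5.67×10⁻⁸)]^(1/4) = (8.21×10⁹)^(1/4) = 301 K.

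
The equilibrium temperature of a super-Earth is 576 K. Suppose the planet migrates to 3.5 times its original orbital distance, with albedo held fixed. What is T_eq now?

T_eq ≈ 308 K

T_eq ∝ L^(1/4) · d^(−1/2).
T′ = 576 / 3.5^(1/2) = 308 K.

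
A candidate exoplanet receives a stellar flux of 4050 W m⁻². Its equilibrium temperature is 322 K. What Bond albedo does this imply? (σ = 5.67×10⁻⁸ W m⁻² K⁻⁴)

From T_eq⁴ = S(1−A)/(4σ): 1−A = 4σT_eq⁴/S.
1−A = 4 × 5.67×10⁻⁸ × (322)⁴ / 4050 = 0.602.

A ≈ 0.40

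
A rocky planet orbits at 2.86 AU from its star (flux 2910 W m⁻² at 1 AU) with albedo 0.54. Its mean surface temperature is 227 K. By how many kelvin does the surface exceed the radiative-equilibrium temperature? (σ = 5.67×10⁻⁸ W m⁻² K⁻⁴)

ΔT ≈ 63.1 K

S = 2910/2.86² = 355.8 W m⁻².
T_eq = [S(1−A)/(4σ)]^(1/4) = [355.8×0.46/(4×5.67×10⁻⁸)]^(1/4) = 163.9 K.
ΔT = T_surf − T_eq = 227 − 163.9.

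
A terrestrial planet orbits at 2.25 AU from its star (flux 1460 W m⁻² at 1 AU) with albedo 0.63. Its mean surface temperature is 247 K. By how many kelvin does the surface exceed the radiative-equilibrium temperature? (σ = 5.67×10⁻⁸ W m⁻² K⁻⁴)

ΔT ≈ 99.7 K

S = 1460/2.25² = 288.4 W m⁻².
T_eq = [S(1−A)/(4σ)]^(1/4) = [288.4×0.37/(4×5.67×10⁻⁸)]^(1/4) = 147.3 K.
ΔT = T_surf − T_eq = 247 − 147.3.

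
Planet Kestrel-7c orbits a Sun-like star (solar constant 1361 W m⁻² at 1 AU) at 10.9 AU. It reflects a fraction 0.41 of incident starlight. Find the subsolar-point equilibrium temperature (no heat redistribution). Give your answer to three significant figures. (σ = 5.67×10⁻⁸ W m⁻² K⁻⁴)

T_ss ≈ 104 K

Flux at 10.9 AU: S = 1361/10.9² = 11.5 W m⁻².
At the subsolar point the surface absorbs S(1−A) and emits σT⁴ per unit area — no factor of 4, since only the local patch is in balance.
T = [11.5 × 0.59 / 5.67×10⁻⁸]^(1/4) = (1.19×10⁸)^(1/4) = 104 K.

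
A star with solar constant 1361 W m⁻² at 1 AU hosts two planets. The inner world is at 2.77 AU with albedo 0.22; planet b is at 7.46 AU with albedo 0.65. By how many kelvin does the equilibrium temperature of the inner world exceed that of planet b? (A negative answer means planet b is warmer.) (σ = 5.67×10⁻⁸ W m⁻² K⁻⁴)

T_eq = [S₀(1−A)/(4σd²)]^(1/4), so T ∝ (1−A)^(1/4) / √d.
T₁ = [1361×0.78/(4×5.67×10⁻⁸×2.77²)]^(1/4) = 157.16 K.
T₂ = [1361×0.35/(4×5.67×10⁻⁸×7.46²)]^(1/4) = 78.38 K.

ΔT ≈ 78.8 K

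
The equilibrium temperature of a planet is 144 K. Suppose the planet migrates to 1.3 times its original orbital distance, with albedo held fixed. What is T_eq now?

T_eq ∝ L^(1/4) · d^(−1/2).
T′ = 144 / 1.3^(1/2) = 126 K.

T_eq ≈ 126 K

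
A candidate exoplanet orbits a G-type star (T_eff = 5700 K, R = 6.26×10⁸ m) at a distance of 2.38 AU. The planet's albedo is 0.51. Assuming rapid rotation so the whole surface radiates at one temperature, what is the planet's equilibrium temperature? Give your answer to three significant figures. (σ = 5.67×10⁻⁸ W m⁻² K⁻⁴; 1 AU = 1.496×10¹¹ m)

d = 2.38 AU = 3.56×10¹¹ m.
L = 4πR_⋆²σT_⋆⁴ = 4π(6.26×10⁸)² × 5.67×10⁻⁸ × (5700)⁴ = 2.95×10²⁶ W.
S = L/(4πd²) = 185 W m⁻².
Energy balance: absorbed = emitted ⇒ πR²·S(1−A) = 4πR²·σT_eq⁴, so T_eq⁴ = S(1−A)/(4σ).
T_eq = [185 × 0.49 / (4 × 5.67×10⁻⁸)]^(1/4) = (4.00×10⁸)^(1/4) = 141 K.

T_eq ≈ 141 K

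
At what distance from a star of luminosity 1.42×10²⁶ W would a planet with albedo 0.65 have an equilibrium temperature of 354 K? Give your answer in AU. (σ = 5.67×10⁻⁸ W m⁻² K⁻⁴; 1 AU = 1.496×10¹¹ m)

d ≈ 0.223 AU

From T_eq⁴ = L(1−A)/(16πσd²): d = √[L(1−A)/(16πσT_eq⁴)].
d = √[1.42×10²⁶ × 0.35 / (16π × 5.67×10⁻⁸ × (354)⁴)] = 3.33×10¹⁰ m = 0.223 AU.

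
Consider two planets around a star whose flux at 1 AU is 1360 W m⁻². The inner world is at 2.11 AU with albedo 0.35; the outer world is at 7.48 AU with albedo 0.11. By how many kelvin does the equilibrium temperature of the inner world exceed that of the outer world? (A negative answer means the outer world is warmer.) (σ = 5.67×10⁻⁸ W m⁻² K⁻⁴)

ΔT ≈ 73.2 K

T_eq = [S₀(1−A)/(4σd²)]^(1/4), so T ∝ (1−A)^(1/4) / √d.
T₁ = [1360×0.65/(4×5.67×10⁻⁸×2.11²)]^(1/4) = 172.01 K.
T₂ = [1360×0.89/(4×5.67×10⁻⁸×7.48²)]^(1/4) = 98.83 K.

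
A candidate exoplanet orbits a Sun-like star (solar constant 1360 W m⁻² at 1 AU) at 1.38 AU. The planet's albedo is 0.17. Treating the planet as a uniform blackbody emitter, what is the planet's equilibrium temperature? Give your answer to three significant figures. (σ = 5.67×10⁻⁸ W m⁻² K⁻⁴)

T_eq ≈ 226 K

Flux at 1.38 AU: S = 1360/1.38² = 714 W m⁻².
Energy balance: absorbed = emitted ⇒ πR²·S(1−A) = 4πR²·σT_eq⁴, so T_eq⁴ = S(1−A)/(4σ).
T_eq = [714 × 0.83 / (4 × 5.67×10⁻⁸)]^(1/4) = (2.61×10⁹)^(1/4) = 226 K.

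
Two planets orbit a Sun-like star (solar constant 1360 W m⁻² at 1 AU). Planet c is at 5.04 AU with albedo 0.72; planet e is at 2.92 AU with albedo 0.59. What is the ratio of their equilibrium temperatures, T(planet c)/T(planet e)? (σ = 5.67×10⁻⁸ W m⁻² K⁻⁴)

T_eq = [S₀(1−A)/(4σd²)]^(1/4), so T ∝ (1−A)^(1/4) / √d.
T₁ = [1360×0.28/(4×5.67×10⁻⁸×5.04²)]^(1/4) = 90.17 K.
T₂ = [1360×0.41/(4×5.67×10⁻⁸×2.92²)]^(1/4) = 130.31 K.

T₁/T₂ ≈ 0.692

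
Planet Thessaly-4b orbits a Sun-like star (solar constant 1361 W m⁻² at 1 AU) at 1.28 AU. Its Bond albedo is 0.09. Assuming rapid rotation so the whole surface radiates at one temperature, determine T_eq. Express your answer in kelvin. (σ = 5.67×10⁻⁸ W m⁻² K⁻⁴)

T_eq ≈ 240 K

Flux at 1.28 AU: S = 1361/1.28² = 831 W m⁻².
Energy balance: absorbed = emitted ⇒ πR²·S(1−A) = 4πR²·σT_eq⁴, so T_eq⁴ = S(1−A)/(4σ).
T_eq = [831 × 0.91 / (4 × 5.67×10⁻⁸)]^(1/4) = (3.33×10⁹)^(1/4) = 240 K.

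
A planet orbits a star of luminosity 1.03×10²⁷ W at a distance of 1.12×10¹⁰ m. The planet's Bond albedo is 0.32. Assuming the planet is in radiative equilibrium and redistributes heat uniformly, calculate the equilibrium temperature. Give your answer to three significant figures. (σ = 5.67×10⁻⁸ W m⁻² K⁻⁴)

T_eq ≈ 1180 K

Flux: S = L/(4πd²) = 1.03×10²⁷/(4π×(1.12×10¹⁰)²) = 6.53×10⁵ W m⁻².
Energy balance: absorbed = emitted ⇒ πR²·S(1−A) = 4πR²·σT_eq⁴, so T_eq⁴ = S(1−A)/(4σ).
T_eq = [6.53×10⁵ × 0.68 / (4 × 5.67×10⁻⁸)]^(1/4) = (1.96×10¹²)^(1/4) = 1180 K.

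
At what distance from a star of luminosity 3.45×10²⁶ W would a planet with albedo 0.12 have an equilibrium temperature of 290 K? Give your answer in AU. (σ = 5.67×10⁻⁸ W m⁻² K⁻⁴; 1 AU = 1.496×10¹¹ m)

d ≈ 0.820 AU

From T_eq⁴ = L(1−A)/(16πσd²): d = √[L(1−A)/(16πσT_eq⁴)].
d = √[3.45×10²⁶ × 0.88 / (16π × 5.67×10⁻⁸ × (290)⁴)] = 1.23×10¹¹ m = 0.820 AU.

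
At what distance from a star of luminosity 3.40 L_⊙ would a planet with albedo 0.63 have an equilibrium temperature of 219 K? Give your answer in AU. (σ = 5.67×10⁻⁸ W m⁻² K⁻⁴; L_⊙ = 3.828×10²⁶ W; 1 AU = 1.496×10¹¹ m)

L = 3.40 × 3.828×10²⁶ = 1.30×10²⁷ W.
From T_eq⁴ = L(1−A)/(16πσd²): d = √[L(1−A)/(16πσT_eq⁴)].
d = √[1.30×10²⁷ × 0.37 / (16π × 5.67×10⁻⁸ × (219)⁴)] = 2.71×10¹¹ m = 1.81 AU.

d ≈ 1.81 AU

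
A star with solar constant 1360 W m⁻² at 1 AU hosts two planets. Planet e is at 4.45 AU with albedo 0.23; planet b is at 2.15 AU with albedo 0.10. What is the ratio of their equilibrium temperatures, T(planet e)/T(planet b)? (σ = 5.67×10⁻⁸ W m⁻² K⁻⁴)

T_eq = [S₀(1−A)/(4σd²)]^(1/4), so T ∝ (1−A)^(1/4) / √d.
T₁ = [1360×0.77/(4×5.67×10⁻⁸×4.45²)]^(1/4) = 123.57 K.
T₂ = [1360×0.90/(4×5.67×10⁻⁸×2.15²)]^(1/4) = 184.85 K.

T₁/T₂ ≈ 0.668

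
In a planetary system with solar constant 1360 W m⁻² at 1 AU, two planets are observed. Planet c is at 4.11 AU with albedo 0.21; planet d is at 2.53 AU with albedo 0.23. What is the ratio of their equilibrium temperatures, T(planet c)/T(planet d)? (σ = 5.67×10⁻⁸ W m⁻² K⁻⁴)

T₁/T₂ ≈ 0.790

T_eq = [S₀(1−A)/(4σd²)]^(1/4), so T ∝ (1−A)^(1/4) / √d.
T₁ = [1360×0.79/(4×5.67×10⁻⁸×4.11²)]^(1/4) = 129.41 K.
T₂ = [1360×0.77/(4×5.67×10⁻⁸×2.53²)]^(1/4) = 163.88 K.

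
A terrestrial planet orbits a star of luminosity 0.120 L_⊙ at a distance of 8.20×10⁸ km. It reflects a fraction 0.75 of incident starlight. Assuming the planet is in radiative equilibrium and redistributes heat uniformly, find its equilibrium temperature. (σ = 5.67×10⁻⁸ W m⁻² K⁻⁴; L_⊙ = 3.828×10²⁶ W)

d = 8.20×10⁸ km = 8.20×10¹¹ m.
L = 0.120 × 3.828×10²⁶ = 4.59×10²⁵ W.
Flux: S = L/(4πd²) = 4.59×10²⁵/(4π×(8.20×10¹¹)²) = 5.44 W m⁻².
Energy balance: absorbed = emitted ⇒ πR²·S(1−A) = 4πR²·σT_eq⁴, so T_eq⁴ = S(1−A)/(4σ).
T_eq = [5.44 × 0.25 / (4 × 5.67×10⁻⁸)]^(1/4) = (5.99×10⁶)^(1/4) = 49.5 K.

T_eq ≈ 49.5 K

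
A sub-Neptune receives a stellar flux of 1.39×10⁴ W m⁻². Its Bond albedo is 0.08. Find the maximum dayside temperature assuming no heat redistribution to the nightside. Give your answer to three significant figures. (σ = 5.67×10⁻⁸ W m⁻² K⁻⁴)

With no redistribution each surface element balances locally: S(1−A) = σT⁴.
T = [1.39×10⁴ × 0.92 / 5.67×10⁻⁸]^(1/4) = (2.26×10¹¹)^(1/4) = 689 K.

T_ss ≈ 689 K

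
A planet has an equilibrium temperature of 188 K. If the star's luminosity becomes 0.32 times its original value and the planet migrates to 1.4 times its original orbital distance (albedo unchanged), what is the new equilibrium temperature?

T_eq ≈ 120 K

T_eq ∝ L^(1/4) · d^(−1/2).
T′ = 188 × 0.32^(1/4) / 1.4^(1/2) = 120 K.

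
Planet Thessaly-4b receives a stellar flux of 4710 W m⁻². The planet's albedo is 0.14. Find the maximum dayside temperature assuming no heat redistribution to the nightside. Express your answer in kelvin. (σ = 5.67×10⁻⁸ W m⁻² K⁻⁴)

With no redistribution each surface element balances locally: S(1−A) = σT⁴.
T = [4710 × 0.86 / 5.67×10⁻⁸]^(1/4) = (7.14×10¹⁰)^(1/4) = 517 K.

T_ss ≈ 517 K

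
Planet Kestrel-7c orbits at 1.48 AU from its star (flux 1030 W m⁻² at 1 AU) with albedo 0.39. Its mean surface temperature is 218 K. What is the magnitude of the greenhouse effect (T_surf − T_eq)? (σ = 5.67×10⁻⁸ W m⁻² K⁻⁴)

S = 1030/1.48² = 470.2 W m⁻².
T_eq = [S(1−A)/(4σ)]^(1/4) = [470.2×0.61/(4×5.67×10⁻⁸)]^(1/4) = 188.6 K.
ΔT = T_surf − T_eq = 218 − 188.6.

ΔT ≈ 29.4 K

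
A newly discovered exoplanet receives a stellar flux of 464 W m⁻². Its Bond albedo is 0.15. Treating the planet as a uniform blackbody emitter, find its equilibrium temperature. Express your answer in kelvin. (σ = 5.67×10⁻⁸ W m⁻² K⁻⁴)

T_eq ≈ 204 K

Energy balance: absorbed = emitted ⇒ πR²·S(1−A) = 4πR²·σT_eq⁴, so T_eq⁴ = S(1−A)/(4σ).
T_eq = [464 × 0.85 / (4 × 5.67×10⁻⁸)]^(1/4) = (1.74×10⁹)^(1/4) = 204 K.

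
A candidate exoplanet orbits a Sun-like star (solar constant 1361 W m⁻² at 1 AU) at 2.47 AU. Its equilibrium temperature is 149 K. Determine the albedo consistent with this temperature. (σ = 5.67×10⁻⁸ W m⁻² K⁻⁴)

A ≈ 0.50

Flux at 2.47 AU: S = 1361/2.47² = 223 W m⁻².
From T_eq⁴ = S(1−A)/(4σ): 1−A = 4σT_eq⁴/S.
1−A = 4 × 5.67×10⁻⁸ × (149)⁴ / 223 = 0.501.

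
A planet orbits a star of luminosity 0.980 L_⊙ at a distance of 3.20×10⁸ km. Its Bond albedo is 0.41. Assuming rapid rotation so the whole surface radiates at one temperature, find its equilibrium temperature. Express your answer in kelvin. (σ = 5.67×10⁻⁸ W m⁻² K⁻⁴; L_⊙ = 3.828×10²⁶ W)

d = 3.20×10⁸ km = 3.20×10¹¹ m.
L = 0.980 × 3.828×10²⁶ = 3.75×10²⁶ W.
Flux: S = L/(4πd²) = 3.75×10²⁶/(4π×(3.20×10¹¹)²) = 292 W m⁻².
Energy balance: absorbed = emitted ⇒ πR²·S(1−A) = 4πR²·σT_eq⁴, so T_eq⁴ = S(1−A)/(4σ).
T_eq = [292 × 0.59 / (4 × 5.67×10⁻⁸)]^(1/4) = (7.58×10⁸)^(1/4) = 166 K.

T_eq ≈ 166 K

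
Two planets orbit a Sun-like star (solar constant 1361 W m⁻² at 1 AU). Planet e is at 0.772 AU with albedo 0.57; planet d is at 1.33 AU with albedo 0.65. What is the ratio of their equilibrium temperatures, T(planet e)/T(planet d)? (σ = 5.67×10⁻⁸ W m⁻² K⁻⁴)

T₁/T₂ ≈ 1.382

T_eq = [S₀(1−A)/(4σd²)]^(1/4), so T ∝ (1−A)^(1/4) / √d.
T₁ = [1361×0.43/(4×5.67×10⁻⁸×0.772²)]^(1/4) = 256.51 K.
T₂ = [1361×0.35/(4×5.67×10⁻⁸×1.33²)]^(1/4) = 185.63 K.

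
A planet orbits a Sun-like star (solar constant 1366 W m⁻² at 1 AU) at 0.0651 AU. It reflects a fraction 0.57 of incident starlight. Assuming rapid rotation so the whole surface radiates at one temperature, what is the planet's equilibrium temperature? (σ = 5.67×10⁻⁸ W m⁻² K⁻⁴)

Flux at 0.0651 AU: S = 1366/0.0651² = 3.22×10⁵ W m⁻².
Energy balance: absorbed = emitted ⇒ πR²·S(1−A) = 4πR²·σT_eq⁴, so T_eq⁴ = S(1−A)/(4σ).
T_eq = [3.22×10⁵ × 0.43 / (4 × 5.67×10⁻⁸)]^(1/4) = (6.11×10¹¹)^(1/4) = 884 K.

T_eq ≈ 884 K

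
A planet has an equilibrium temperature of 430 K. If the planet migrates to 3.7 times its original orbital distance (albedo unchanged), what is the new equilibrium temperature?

T_eq ∝ L^(1/4) · d^(−1/2).
T′ = 430 / 3.7^(1/2) = 224 K.

T_eq ≈ 224 K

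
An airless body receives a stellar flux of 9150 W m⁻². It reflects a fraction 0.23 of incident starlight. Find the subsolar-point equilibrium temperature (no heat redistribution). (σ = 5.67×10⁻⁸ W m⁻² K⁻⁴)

At the subsolar point the surface absorbs S(1−A) and emits σT⁴ per unit area — no factor of 4, since only the local patch is in balance.
T = [9150 × 0.77 / 5.67×10⁻⁸]^(1/4) = (1.24×10¹¹)^(1/4) = 594 K.

T_ss ≈ 594 K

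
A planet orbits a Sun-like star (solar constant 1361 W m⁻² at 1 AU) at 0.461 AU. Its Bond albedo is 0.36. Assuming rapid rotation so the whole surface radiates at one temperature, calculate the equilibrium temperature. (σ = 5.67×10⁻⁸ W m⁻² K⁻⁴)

Flux at 0.461 AU: S = 1361/0.461² = 6400 W m⁻².
Energy balance: absorbed = emitted ⇒ πR²·S(1−A) = 4πR²·σT_eq⁴, so T_eq⁴ = S(1−A)/(4σ).
T_eq = [6400 × 0.64 / (4 × 5.67×10⁻⁸)]^(1/4) = (1.81×10¹⁰)^(1/4) = 367 K.

T_eq ≈ 367 K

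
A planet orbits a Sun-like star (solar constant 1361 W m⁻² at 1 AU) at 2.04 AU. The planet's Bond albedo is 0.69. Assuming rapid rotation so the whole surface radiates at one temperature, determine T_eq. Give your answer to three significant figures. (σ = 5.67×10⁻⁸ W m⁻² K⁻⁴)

T_eq ≈ 145 K

Flux at 2.04 AU: S = 1361/2.04² = 327 W m⁻².
Energy balance: absorbed = emitted ⇒ πR²·S(1−A) = 4πR²·σT_eq⁴, so T_eq⁴ = S(1−A)/(4σ).
T_eq = [327 × 0.31 / (4 × 5.67×10⁻⁸)]^(1/4) = (4.47×10⁸)^(1/4) = 145 K.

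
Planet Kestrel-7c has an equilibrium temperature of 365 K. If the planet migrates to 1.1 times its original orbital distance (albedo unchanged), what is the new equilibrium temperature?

T_eq ∝ L^(1/4) · d^(−1/2).
T′ = 365 / 1.1^(1/2) = 348 K.

T_eq ≈ 348 K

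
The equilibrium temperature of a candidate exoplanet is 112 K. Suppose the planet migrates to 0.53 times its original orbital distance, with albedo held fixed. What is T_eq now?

T_eq ∝ L^(1/4) · d^(−1/2).
T′ = 112 / 0.53^(1/2) = 154 K.

T_eq ≈ 154 K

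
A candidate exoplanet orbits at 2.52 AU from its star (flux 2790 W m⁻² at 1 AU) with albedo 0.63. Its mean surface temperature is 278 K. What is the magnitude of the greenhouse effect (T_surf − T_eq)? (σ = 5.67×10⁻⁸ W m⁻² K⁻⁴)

S = 2790/2.52² = 439.3 W m⁻².
T_eq = [S(1−A)/(4σ)]^(1/4) = [439.3×0.37/(4×5.67×10⁻⁸)]^(1/4) = 163.6 K.
ΔT = T_surf − T_eq = 278 − 163.6.

ΔT ≈ 114.4 K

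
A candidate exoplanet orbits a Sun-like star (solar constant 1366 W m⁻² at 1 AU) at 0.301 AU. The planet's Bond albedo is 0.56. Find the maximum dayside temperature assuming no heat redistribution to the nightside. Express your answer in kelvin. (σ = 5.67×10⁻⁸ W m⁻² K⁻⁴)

T_ss ≈ 585 K

Flux at 0.301 AU: S = 1366/0.301² = 1.51×10⁴ W m⁻².
With no redistribution each surface element balances locally: S(1−A) = σT⁴.
T = [1.51×10⁴ × 0.44 / 5.67×10⁻⁸]^(1/4) = (1.17×10¹¹)^(1/4) = 585 K.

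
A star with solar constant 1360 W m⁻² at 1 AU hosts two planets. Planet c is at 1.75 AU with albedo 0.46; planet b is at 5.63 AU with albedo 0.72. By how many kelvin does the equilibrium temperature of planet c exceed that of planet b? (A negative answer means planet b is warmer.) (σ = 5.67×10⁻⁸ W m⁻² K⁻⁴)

T_eq = [S₀(1−A)/(4σd²)]^(1/4), so T ∝ (1−A)^(1/4) / √d.
T₁ = [1360×0.54/(4×5.67×10⁻⁸×1.75²)]^(1/4) = 180.32 K.
T₂ = [1360×0.28/(4×5.67×10⁻⁸×5.63²)]^(1/4) = 85.31 K.

ΔT ≈ 95.0 K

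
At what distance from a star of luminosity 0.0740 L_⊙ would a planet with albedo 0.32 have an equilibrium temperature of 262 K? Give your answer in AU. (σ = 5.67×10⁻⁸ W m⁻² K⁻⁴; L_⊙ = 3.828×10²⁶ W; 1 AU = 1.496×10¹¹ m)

L = 0.0740 × 3.828×10²⁶ = 2.83×10²⁵ W.
From T_eq⁴ = L(1−A)/(16πσd²): d = √[L(1−A)/(16πσT_eq⁴)].
d = √[2.83×10²⁵ × 0.68 / (16π × 5.67×10⁻⁸ × (262)⁴)] = 3.79×10¹⁰ m = 0.253 AU.

d ≈ 0.253 AU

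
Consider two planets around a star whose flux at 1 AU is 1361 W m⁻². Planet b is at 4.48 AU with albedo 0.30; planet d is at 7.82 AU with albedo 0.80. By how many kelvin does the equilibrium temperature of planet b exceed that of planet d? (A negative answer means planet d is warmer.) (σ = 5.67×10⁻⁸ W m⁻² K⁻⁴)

T_eq = [S₀(1−A)/(4σd²)]^(1/4), so T ∝ (1−A)^(1/4) / √d.
T₁ = [1361×0.70/(4×5.67×10⁻⁸×4.48²)]^(1/4) = 120.28 K.
T₂ = [1361×0.20/(4×5.67×10⁻⁸×7.82²)]^(1/4) = 66.56 K.

ΔT ≈ 53.7 K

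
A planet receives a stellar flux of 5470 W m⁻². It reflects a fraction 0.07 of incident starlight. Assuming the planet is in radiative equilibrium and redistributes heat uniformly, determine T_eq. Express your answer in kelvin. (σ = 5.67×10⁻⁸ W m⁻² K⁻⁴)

T_eq ≈ 387 K

Energy balance: absorbed = emitted ⇒ πR²·S(1−A) = 4πR²·σT_eq⁴, so T_eq⁴ = S(1−A)/(4σ).
T_eq = [5470 × 0.93 / (4 × 5.67×10⁻⁸)]^(1/4) = (2.24×10¹⁰)^(1/4) = 387 K.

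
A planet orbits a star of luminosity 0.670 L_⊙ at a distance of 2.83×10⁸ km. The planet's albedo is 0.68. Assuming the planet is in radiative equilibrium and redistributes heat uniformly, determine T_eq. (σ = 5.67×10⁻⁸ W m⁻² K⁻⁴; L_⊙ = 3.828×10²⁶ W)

T_eq ≈ 138 K

d = 2.83×10⁸ km = 2.83×10¹¹ m.
L = 0.670 × 3.828×10²⁶ = 2.56×10²⁶ W.
Flux: S = L/(4πd²) = 2.56×10²⁶/(4π×(2.83×10¹¹)²) = 255 W m⁻².
Energy balance: absorbed = emitted ⇒ πR²·S(1−A) = 4πR²·σT_eq⁴, so T_eq⁴ = S(1−A)/(4σ).
T_eq = [255 × 0.32 / (4 × 5.67×10⁻⁸)]^(1/4) = (3.60×10⁸)^(1/4) = 138 K.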